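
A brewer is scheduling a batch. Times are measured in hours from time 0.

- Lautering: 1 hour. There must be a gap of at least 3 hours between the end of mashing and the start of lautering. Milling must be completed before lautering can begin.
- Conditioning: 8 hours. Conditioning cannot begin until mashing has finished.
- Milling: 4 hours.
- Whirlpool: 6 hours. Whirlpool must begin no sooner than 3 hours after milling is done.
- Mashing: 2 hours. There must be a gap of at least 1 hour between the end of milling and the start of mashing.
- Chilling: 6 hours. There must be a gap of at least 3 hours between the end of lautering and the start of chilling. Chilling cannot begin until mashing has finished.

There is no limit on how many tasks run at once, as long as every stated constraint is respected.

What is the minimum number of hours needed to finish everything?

Milling can start immediately at hour 0; it finishes at hour 4.
After milling (finishes hour 4, plus 3-hour gap → hour 7), whirlpool can start at hour 7 and finishes at hour 13.
After milling (finishes hour 4, plus 1-hour gap → hour 5), mashing can start at hour 5 and finishes at hour 7.
After mashing (finishes hour 7), conditioning can start at hour 7 and finishes at hour 15.
Lautering needs all of mashing (finishes hour 7, plus 3-hour gap → hour 10); milling (finishes hour 4). That puts its earliest start at hour 10; it finishes at 10 + 1 = hour 11.
Chilling has to wait for lautering (finishes hour 11, plus 3-hour gap → hour 14); mashing (finishes hour 7). The latest of these is hour 14, so chilling runs hour 14 to 14 + 6 = hour 20.
All tasks are finished once the last one completes. Finish times: Milling at 4, Mashing at 7, Lautering at 11, Whirlpool at 13, Chilling at 20, Conditioning at 15. The latest is hour 20.

20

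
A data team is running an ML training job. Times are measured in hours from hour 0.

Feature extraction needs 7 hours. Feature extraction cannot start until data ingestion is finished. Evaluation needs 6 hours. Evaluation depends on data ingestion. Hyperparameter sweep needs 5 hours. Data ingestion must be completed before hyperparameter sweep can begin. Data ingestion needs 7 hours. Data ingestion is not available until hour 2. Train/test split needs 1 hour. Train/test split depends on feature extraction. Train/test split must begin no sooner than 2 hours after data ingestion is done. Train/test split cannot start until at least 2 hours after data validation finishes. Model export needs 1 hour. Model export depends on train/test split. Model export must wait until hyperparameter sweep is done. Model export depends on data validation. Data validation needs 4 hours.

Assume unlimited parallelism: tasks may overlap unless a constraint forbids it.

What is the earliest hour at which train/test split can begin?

16

Data validation has no prerequisites, so it starts at hour 0 and finishes at hour 4.
After its own release at hour 2, data ingestion can start at hour 2 and finishes at hour 9.
After data ingestion (finishes hour 9), feature extraction can start at hour 9 and finishes at hour 16.
Train/test split waits on feature extraction (finishes hour 16); data ingestion (finishes hour 9, plus 2-hour gap → hour 11); data validation (finishes hour 4, plus 2-hour gap → hour 6). The latest of these is hour 16, which is the earliest train/test split can start.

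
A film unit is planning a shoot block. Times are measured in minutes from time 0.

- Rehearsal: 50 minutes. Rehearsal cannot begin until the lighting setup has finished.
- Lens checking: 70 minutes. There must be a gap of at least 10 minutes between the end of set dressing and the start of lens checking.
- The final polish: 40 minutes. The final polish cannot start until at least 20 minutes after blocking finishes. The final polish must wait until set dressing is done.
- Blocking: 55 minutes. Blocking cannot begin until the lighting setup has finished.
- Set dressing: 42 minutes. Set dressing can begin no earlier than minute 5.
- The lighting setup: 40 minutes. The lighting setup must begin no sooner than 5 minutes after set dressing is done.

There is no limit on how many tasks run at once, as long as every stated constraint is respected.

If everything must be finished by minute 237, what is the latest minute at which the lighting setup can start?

82

The final polish has no dependents, so it just needs to finish by minute 237. Starting by 237 − 40 = minute 197 achieves that.
Since the final polish (must start by minute 197, minus 20-minute gap → minute 177) depends on it, blocking must finish by minute 177. Backing off its 55-minute duration gives a latest start of minute 122.
Rehearsal has no dependents, so it just needs to finish by minute 237. Starting by 237 − 50 = minute 187 achieves that.
The lighting setup has several dependents: blocking (must start by minute 122); rehearsal (must start by minute 187). The earliest of those limits is minute 122, so the lighting setup must start by 122 − 40 = minute 82.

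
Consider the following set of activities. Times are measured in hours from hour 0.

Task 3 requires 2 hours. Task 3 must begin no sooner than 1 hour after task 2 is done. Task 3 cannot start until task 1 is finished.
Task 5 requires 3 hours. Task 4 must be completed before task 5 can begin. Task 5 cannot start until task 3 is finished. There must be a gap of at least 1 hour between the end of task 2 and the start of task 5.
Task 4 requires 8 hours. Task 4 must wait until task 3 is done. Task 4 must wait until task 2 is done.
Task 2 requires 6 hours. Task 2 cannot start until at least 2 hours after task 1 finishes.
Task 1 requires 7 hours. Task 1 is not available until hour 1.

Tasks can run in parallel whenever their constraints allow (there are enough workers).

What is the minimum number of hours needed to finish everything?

Task 1 cannot begin until its own release at hour 1. It runs from hour 1 to 1 + 7 = hour 8.
After task 1 (finishes hour 8, plus 2-hour gap → hour 10), task 2 can start at hour 10 and finishes at hour 16.
Task 3 cannot start until task 2 (finishes hour 16, plus 1-hour gap → hour 17); task 1 (finishes hour 8). The controlling bound is hour 17, so task 3 finishes at 17 + 2 = hour 19.
Task 4 has to wait for task 3 (finishes hour 19); task 2 (finishes hour 16). The latest of these is hour 19, so task 4 runs hour 19 to 19 + 8 = hour 27.
Task 5 has to wait for task 4 (finishes hour 27); task 3 (finishes hour 19); task 2 (finishes hour 16, plus 1-hour gap → hour 17). The latest of these is hour 27, so task 5 runs hour 27 to 27 + 3 = hour 30.
All tasks are finished once the last one completes. Finish times: Task 1 at 8, Task 2 at 16, Task 3 at 19, Task 4 at 27, Task 5 at 30. The latest is hour 30.

30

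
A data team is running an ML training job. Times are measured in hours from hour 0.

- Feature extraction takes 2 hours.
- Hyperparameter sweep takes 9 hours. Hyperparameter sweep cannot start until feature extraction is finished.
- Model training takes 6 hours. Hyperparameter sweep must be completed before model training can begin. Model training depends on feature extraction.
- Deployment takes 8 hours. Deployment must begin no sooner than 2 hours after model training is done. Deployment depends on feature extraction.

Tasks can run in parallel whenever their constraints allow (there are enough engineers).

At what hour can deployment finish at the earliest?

Feature extraction can start immediately at hour 0; it finishes at hour 2.
Hyperparameter sweep waits on feature extraction (finishes hour 2), so it starts at hour 2 and finishes at 2 + 9 = hour 11.
Model training has to wait for hyperparameter sweep (finishes hour 11); feature extraction (finishes hour 2). The latest of these is hour 11, so model training runs hour 11 to 11 + 6 = hour 17.
Deployment cannot start until model training (finishes hour 17, plus 2-hour gap → hour 19); feature extraction (finishes hour 2). The controlling bound is hour 19, so deployment finishes at 19 + 8 = hour 27.

27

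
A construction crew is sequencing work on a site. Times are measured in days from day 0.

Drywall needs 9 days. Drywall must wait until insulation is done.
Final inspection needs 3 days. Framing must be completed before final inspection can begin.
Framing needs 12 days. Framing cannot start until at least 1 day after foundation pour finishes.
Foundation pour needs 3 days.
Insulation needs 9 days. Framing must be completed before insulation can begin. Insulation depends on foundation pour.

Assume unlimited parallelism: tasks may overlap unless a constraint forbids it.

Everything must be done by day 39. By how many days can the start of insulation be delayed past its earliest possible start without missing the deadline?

5

Nothing blocks foundation pour, so it runs from day 0 to day 3.
Framing waits on foundation pour (finishes day 3, plus 1-day gap → day 4), so it starts at day 4 and finishes at 4 + 12 = day 16.
Insulation cannot start until framing (finishes day 16); foundation pour (finishes day 3). The controlling bound is day 16, so insulation finishes at 16 + 9 = day 25.

Working backward from the deadline:
Drywall must finish by day 39; it takes 9 days, so it must start by 39 − 9 = day 30.
Insulation feeds into drywall (must start by day 30); so insulation must finish by day 30 and therefore start by day 21.
So insulation can start as early as day 16 and as late as day 21, giving 21 − 16 = 5 days of slack.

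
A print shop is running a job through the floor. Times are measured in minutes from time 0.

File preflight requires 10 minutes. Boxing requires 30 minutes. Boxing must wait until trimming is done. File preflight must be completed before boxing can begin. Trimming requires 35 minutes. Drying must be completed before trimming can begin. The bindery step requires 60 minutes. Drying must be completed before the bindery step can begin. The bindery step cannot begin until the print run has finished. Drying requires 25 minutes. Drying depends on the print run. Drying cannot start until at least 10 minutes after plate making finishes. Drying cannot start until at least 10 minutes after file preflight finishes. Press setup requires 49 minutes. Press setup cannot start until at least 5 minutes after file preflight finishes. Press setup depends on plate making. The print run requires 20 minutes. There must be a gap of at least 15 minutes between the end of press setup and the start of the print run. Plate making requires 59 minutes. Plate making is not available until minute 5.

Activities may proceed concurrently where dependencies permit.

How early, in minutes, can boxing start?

208

Plate making waits on its own release at minute 5, so it starts at minute 5 and finishes at 5 + 59 = minute 64.
File preflight has no prerequisites, so it starts at minute 0 and finishes at minute 10.
For press setup: file preflight (finishes minute 10, plus 5-minute gap → minute 15); plate making (finishes minute 64). Taking the maximum gives a start of minute 64, and it finishes at 64 + 49 = minute 113.
The print run cannot begin until press setup (finishes minute 113, plus 15-minute gap → minute 128). It runs from minute 128 to 128 + 20 = minute 148.
For drying: the print run (finishes minute 148); plate making (finishes minute 64, plus 10-minute gap → minute 74); file preflight (finishes minute 10, plus 10-minute gap → minute 20). Taking the maximum gives a start of minute 148, and it finishes at 148 + 25 = minute 173.
Trimming waits on drying (finishes minute 173), so it starts at minute 173 and finishes at 173 + 35 = minute 208.
Boxing waits on trimming (finishes minute 208); file preflight (finishes minute 10). The latest of these is minute 208, which is the earliest boxing can start.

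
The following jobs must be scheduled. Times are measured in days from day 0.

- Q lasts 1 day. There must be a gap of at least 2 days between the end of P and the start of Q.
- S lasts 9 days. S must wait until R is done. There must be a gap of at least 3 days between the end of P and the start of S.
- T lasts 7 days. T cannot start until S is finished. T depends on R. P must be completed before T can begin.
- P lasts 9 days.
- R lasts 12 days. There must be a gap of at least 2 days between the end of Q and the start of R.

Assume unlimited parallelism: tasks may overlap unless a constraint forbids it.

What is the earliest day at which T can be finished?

42

P can start immediately at day 0; it finishes at day 9.
After P (finishes day 9, plus 2-day gap → day 11), Q can start at day 11 and finishes at day 12.
R waits on Q (finishes day 12, plus 2-day gap → day 14), so it starts at day 14 and finishes at 14 + 12 = day 26.
S cannot start until R (finishes day 26); P (finishes day 9, plus 3-day gap → day 12). The controlling bound is day 26, so S finishes at 26 + 9 = day 35.
T needs all of S (finishes day 35); R (finishes day 26); P (finishes day 9). That puts its earliest start at day 35; it finishes at 35 + 7 = day 42.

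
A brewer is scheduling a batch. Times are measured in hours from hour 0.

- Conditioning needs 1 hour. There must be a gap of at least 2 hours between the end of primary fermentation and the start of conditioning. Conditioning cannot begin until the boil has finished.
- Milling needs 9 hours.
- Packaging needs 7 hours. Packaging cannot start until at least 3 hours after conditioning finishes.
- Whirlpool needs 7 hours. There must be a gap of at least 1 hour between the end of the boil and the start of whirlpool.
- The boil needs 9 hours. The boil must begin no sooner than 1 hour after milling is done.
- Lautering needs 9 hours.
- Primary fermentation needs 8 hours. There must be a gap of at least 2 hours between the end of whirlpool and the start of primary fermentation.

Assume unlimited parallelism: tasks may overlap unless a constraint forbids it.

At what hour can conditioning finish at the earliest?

40

Milling has no prerequisites, so it starts at hour 0 and finishes at hour 9.
The boil cannot begin until milling (finishes hour 9, plus 1-hour gap → hour 10). It runs from hour 10 to 10 + 9 = hour 19.
Whirlpool waits on the boil (finishes hour 19, plus 1-hour gap → hour 20), so it starts at hour 20 and finishes at 20 + 7 = hour 27.
Primary fermentation cannot begin until whirlpool (finishes hour 27, plus 2-hour gap → hour 29). It runs from hour 29 to 29 + 8 = hour 37.
Conditioning needs all of primary fermentation (finishes hour 37, plus 2-hour gap → hour 39); the boil (finishes hour 19). That puts its earliest start at hour 39; it finishes at 39 + 1 = hour 40.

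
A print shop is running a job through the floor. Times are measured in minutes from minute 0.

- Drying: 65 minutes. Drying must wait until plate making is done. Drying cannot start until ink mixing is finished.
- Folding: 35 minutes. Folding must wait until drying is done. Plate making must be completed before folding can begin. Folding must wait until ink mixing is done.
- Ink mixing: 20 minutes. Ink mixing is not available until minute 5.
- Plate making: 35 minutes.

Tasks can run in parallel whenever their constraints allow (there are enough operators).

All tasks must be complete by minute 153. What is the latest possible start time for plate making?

To finish by minute 153, folding (duration 35) must start no later than minute 118.
Drying has to be done before folding (must start by minute 118). That means finishing by minute 118, i.e. starting by 118 − 65 = minute 53.
For plate making: drying (must start by minute 53); folding (must start by minute 118). The most restrictive is minute 53; with a 35-minute duration, plate making must start by minute 18.

18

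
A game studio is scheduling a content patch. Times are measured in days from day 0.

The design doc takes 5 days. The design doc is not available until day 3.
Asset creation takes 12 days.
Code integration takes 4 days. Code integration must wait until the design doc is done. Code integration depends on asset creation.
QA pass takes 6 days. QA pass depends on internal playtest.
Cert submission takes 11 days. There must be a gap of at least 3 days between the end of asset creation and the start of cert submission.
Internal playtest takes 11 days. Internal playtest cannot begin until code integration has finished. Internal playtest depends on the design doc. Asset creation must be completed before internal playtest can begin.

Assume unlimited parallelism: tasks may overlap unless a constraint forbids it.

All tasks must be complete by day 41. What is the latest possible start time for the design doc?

15

QA pass has no dependents, so it just needs to finish by day 41. Starting by 41 − 6 = day 35 achieves that.
Internal playtest feeds into QA pass (must start by day 35); so internal playtest must finish by day 35 and therefore start by day 24.
Since internal playtest (must start by day 24) depends on it, code integration must finish by day 24. Backing off its 4-day duration gives a latest start of day 20.
The design doc must finish in time for code integration (must start by day 20); internal playtest (must start by day 24). The tightest is day 20, so the design doc must start by 20 − 5 = day 15.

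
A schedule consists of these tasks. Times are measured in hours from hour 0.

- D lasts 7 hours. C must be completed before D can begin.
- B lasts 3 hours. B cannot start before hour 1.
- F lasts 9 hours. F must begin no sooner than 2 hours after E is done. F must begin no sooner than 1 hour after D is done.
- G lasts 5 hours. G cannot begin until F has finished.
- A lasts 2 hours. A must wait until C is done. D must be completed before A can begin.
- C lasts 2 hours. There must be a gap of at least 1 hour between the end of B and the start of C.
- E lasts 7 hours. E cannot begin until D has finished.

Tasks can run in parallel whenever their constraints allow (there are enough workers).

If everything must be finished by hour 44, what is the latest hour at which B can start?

8

A must finish by hour 44; it takes 2 hours, so it must start by 44 − 2 = hour 42.
G must finish by hour 44; it takes 5 hours, so it must start by 44 − 5 = hour 39.
F must finish before G (must start by hour 39). With a 9-hour duration, F must start by 39 − 9 = hour 30.
E has to be done before F (must start by hour 30, minus 2-hour gap → hour 28). That means finishing by hour 28, i.e. starting by 28 − 7 = hour 21.
D must finish in time for A (must start by hour 42); E (must start by hour 21); F (must start by hour 30, minus 1-hour gap → hour 29). The tightest is hour 21, so D must start by 21 − 7 = hour 14.
C must finish in time for A (must start by hour 42); D (must start by hour 14). The tightest is hour 14, so C must start by 14 − 2 = hour 12.
Since C (must start by hour 12, minus 1-hour gap → hour 11) depends on it, B must finish by hour 11. Backing off its 3-hour duration gives a latest start of hour 8.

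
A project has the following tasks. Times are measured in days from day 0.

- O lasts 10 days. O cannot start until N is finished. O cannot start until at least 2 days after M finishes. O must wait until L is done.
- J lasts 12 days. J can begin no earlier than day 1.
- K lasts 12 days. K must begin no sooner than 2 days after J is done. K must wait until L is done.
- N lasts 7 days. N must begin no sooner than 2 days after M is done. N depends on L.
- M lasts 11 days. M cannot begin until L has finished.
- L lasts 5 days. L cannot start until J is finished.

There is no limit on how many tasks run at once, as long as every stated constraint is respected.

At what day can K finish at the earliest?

30

After its own release at day 1, J can start at day 1 and finishes at day 13.
After J (finishes day 13), L can start at day 13 and finishes at day 18.
For K: J (finishes day 13, plus 2-day gap → day 15); L (finishes day 18). Taking the maximum gives a start of day 18, and it finishes at 18 + 12 = day 30.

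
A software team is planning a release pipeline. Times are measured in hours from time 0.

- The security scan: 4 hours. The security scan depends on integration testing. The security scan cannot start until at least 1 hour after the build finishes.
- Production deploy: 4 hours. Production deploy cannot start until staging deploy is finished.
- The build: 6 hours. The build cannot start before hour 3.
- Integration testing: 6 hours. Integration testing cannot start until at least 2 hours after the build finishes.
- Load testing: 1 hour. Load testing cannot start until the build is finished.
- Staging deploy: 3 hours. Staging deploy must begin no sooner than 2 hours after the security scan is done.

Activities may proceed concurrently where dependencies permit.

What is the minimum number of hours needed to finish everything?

30

After its own release at hour 3, the build can start at hour 3 and finishes at hour 9.
Load testing waits on the build (finishes hour 9), so it starts at hour 9 and finishes at 9 + 1 = hour 10.
Integration testing cannot begin until the build (finishes hour 9, plus 2-hour gap → hour 11). It runs from hour 11 to 11 + 6 = hour 17.
The security scan needs all of integration testing (finishes hour 17); the build (finishes hour 9, plus 1-hour gap → hour 10). That puts its earliest start at hour 17; it finishes at 17 + 4 = hour 21.
After the security scan (finishes hour 21, plus 2-hour gap → hour 23), staging deploy can start at hour 23 and finishes at hour 26.
Production deploy cannot begin until staging deploy (finishes hour 26). It runs from hour 26 to 26 + 4 = hour 30.
All tasks are finished once the last one completes. Finish times: The build at 9, Integration testing at 17, The security scan at 21, Staging deploy at 26, Load testing at 10, Production deploy at 30. The latest is hour 30.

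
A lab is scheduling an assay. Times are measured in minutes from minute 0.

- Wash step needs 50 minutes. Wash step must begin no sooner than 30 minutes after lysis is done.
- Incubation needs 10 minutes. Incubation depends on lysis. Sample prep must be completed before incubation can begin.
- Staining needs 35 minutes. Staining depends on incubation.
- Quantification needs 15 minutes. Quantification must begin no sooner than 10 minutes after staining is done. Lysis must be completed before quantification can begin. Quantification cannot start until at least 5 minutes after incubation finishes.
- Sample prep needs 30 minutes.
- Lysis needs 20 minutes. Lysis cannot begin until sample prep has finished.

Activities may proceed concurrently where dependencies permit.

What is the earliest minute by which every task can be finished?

130

Sample prep has no prerequisites, so it starts at minute 0 and finishes at minute 30.
Lysis cannot begin until sample prep (finishes minute 30). It runs from minute 30 to 30 + 20 = minute 50.
Wash step cannot begin until lysis (finishes minute 50, plus 30-minute gap → minute 80). It runs from minute 80 to 80 + 50 = minute 130.
Incubation cannot start until lysis (finishes minute 50); sample prep (finishes minute 30). The controlling bound is minute 50, so incubation finishes at 50 + 10 = minute 60.
Staining waits on incubation (finishes minute 60), so it starts at minute 60 and finishes at 60 + 35 = minute 95.
For quantification: staining (finishes minute 95, plus 10-minute gap → minute 105); lysis (finishes minute 50); incubation (finishes minute 60, plus 5-minute gap → minute 65). Taking the maximum gives a start of minute 105, and it finishes at 105 + 15 = minute 120.
All tasks are finished once the last one completes. Finish times: Sample prep at 30, Lysis at 50, Incubation at 60, Wash step at 130, Staining at 95, Quantification at 120. The latest is minute 130.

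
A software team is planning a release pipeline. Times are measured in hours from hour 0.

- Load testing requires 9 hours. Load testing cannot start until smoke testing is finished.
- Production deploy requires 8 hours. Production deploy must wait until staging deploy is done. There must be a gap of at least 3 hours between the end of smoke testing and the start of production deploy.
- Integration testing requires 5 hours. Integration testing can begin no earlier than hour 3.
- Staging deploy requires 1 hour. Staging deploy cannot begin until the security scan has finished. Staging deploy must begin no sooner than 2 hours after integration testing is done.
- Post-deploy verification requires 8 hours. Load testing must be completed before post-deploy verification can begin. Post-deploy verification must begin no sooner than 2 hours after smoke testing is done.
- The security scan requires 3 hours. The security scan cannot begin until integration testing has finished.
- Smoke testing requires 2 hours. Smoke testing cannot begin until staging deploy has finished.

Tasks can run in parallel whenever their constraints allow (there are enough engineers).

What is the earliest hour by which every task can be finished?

31

Integration testing waits on its own release at hour 3, so it starts at hour 3 and finishes at 3 + 5 = hour 8.
After integration testing (finishes hour 8), the security scan can start at hour 8 and finishes at hour 11.
Staging deploy needs all of the security scan (finishes hour 11); integration testing (finishes hour 8, plus 2-hour gap → hour 10). That puts its earliest start at hour 11; it finishes at 11 + 1 = hour 12.
After staging deploy (finishes hour 12), smoke testing can start at hour 12 and finishes at hour 14.
Production deploy needs all of staging deploy (finishes hour 12); smoke testing (finishes hour 14, plus 3-hour gap → hour 17). That puts its earliest start at hour 17; it finishes at 17 + 8 = hour 25.
After smoke testing (finishes hour 14), load testing can start at hour 14 and finishes at hour 23.
For post-deploy verification: load testing (finishes hour 23); smoke testing (finishes hour 14, plus 2-hour gap → hour 16). Taking the maximum gives a start of hour 23, and it finishes at 23 + 8 = hour 31.
All tasks are finished once the last one completes. Finish times: Integration testing at 8, The security scan at 11, Staging deploy at 12, Smoke testing at 14, Load testing at 23, Production deploy at 25, Post-deploy verification at 31. The latest is hour 31.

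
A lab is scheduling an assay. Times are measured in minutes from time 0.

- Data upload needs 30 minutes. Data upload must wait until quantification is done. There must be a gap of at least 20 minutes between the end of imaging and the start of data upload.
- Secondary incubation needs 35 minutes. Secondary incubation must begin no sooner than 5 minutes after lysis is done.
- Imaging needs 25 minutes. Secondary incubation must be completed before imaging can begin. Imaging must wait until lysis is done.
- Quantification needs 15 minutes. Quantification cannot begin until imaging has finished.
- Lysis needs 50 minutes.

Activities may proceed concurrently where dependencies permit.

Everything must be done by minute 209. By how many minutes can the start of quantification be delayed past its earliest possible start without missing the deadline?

49

Lysis can start immediately at minute 0; it finishes at minute 50.
Secondary incubation cannot begin until lysis (finishes minute 50, plus 5-minute gap → minute 55). It runs from minute 55 to 55 + 35 = minute 90.
Imaging has to wait for secondary incubation (finishes minute 90); lysis (finishes minute 50). The latest of these is minute 90, so imaging runs minute 90 to 90 + 25 = minute 115.
Quantification waits on imaging (finishes minute 115), so it starts at minute 115 and finishes at 115 + 15 = minute 130.

Working backward from the deadline:
Data upload has no dependents, so it just needs to finish by minute 209. Starting by 209 − 30 = minute 179 achieves that.
Since data upload (must start by minute 179) depends on it, quantification must finish by minute 179. Backing off its 15-minute duration gives a latest start of minute 164.
So quantification can start as early as minute 115 and as late as minute 164, giving 164 − 115 = 49 minutes of slack.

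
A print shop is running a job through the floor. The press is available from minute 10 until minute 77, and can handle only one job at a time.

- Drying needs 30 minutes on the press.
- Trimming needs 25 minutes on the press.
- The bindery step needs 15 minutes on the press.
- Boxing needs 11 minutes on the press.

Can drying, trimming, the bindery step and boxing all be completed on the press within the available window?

The press window is 77 − 10 = 67 minutes.
Running back to back, the jobs need 30 + 25 + 15 + 11 = 81 minutes on the press.
Since 81 > 67, they cannot all fit.

No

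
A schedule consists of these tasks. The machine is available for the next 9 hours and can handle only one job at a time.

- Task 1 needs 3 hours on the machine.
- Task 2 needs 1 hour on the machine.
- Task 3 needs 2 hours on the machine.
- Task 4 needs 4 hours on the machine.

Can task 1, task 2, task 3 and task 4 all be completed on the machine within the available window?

Running back to back, the jobs need 3 + 1 + 2 + 4 = 10 hours on the machine.
Since 10 > 9, they cannot all fit.

No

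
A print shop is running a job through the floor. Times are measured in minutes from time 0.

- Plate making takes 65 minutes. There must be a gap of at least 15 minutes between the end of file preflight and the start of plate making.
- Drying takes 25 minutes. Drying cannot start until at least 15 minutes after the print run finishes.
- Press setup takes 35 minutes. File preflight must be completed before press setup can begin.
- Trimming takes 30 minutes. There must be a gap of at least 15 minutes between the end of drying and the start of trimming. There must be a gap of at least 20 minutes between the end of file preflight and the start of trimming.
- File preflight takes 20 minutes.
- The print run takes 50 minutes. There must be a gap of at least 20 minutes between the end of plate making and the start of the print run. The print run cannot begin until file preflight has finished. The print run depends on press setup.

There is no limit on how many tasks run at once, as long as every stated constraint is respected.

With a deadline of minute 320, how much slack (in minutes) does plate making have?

65

File preflight can start immediately at minute 0; it finishes at minute 20.
Plate making cannot begin until file preflight (finishes minute 20, plus 15-minute gap → minute 35). It runs from minute 35 to 35 + 65 = minute 100.

Working backward from the deadline:
To finish by minute 320, trimming (duration 30) must start no later than minute 290.
Since trimming (must start by minute 290, minus 15-minute gap → minute 275) depends on it, drying must finish by minute 275. Backing off its 25-minute duration gives a latest start of minute 250.
The print run has to be done before drying (must start by minute 250, minus 15-minute gap → minute 235). That means finishing by minute 235, i.e. starting by 235 − 50 = minute 185.
Plate making has to be done before the print run (must start by minute 185, minus 20-minute gap → minute 165). That means finishing by minute 165, i.e. starting by 165 − 65 = minute 100.
So plate making can start as early as minute 35 and as late as minute 100, giving 100 − 35 = 65 minutes of slack.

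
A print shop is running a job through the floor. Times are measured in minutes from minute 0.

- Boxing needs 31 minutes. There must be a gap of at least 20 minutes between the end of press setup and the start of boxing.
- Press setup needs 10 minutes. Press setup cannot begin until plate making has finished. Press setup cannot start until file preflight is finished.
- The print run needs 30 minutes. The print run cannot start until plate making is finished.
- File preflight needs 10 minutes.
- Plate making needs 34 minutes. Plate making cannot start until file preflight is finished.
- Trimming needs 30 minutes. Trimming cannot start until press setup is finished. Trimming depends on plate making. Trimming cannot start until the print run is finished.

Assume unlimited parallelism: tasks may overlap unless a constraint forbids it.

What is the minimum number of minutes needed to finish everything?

105

File preflight can start immediately at minute 0; it finishes at minute 10.
After file preflight (finishes minute 10), plate making can start at minute 10 and finishes at minute 44.
After plate making (finishes minute 44), the print run can start at minute 44 and finishes at minute 74.
Press setup has to wait for plate making (finishes minute 44); file preflight (finishes minute 10). The latest of these is minute 44, so press setup runs minute 44 to 44 + 10 = minute 54.
Boxing waits on press setup (finishes minute 54, plus 20-minute gap → minute 74), so it starts at minute 74 and finishes at 74 + 31 = minute 105.
Trimming needs all of press setup (finishes minute 54); plate making (finishes minute 44); the print run (finishes minute 74). That puts its earliest start at minute 74; it finishes at 74 + 30 = minute 104.
All tasks are finished once the last one completes. Finish times: File preflight at 10, Plate making at 44, Press setup at 54, The print run at 74, Trimming at 104, Boxing at 105. The latest is minute 105.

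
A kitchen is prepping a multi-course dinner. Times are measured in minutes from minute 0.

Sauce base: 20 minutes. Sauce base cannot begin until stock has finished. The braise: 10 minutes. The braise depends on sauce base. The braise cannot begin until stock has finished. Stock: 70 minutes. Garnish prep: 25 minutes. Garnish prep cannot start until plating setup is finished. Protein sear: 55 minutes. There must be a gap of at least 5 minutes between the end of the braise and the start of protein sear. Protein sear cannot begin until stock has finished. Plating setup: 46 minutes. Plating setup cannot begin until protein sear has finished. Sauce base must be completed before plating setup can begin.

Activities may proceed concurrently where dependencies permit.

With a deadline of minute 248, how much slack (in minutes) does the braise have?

Nothing blocks stock, so it runs from minute 0 to minute 70.
After stock (finishes minute 70), sauce base can start at minute 70 and finishes at minute 90.
The braise needs all of sauce base (finishes minute 90); stock (finishes minute 70). That puts its earliest start at minute 90; it finishes at 90 + 10 = minute 100.

Working backward from the deadline:
Garnish prep has no dependents, so it just needs to finish by minute 248. Starting by 248 − 25 = minute 223 achieves that.
Plating setup has to be done before garnish prep (must start by minute 223). That means finishing by minute 223, i.e. starting by 223 − 46 = minute 177.
Protein sear must finish before plating setup (must start by minute 177). With a 55-minute duration, protein sear must start by 177 − 55 = minute 122.
The braise feeds into protein sear (must start by minute 122, minus 5-minute gap → minute 117); so the braise must finish by minute 117 and therefore start by minute 107.
So the braise can start as early as minute 90 and as late as minute 107, giving 107 − 90 = 17 minutes of slack.

17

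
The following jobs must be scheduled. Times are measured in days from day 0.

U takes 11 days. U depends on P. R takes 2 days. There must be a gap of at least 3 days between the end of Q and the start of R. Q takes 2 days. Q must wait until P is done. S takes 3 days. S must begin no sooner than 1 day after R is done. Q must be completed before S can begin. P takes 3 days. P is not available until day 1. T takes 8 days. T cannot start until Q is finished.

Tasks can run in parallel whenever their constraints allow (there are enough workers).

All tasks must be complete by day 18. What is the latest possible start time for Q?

Nothing follows S; the deadline of day 18 is its only limit. It must start by 18 − 3 = day 15.
R has to be done before S (must start by day 15, minus 1-day gap → day 14). That means finishing by day 14, i.e. starting by 14 − 2 = day 12.
T must finish by day 18; it takes 8 days, so it must start by 18 − 8 = day 10.
For Q: R (must start by day 12, minus 3-day gap → day 9); S (must start by day 15); T (must start by day 10). The most restrictive is day 9; with a 2-day duration, Q must start by day 7.

7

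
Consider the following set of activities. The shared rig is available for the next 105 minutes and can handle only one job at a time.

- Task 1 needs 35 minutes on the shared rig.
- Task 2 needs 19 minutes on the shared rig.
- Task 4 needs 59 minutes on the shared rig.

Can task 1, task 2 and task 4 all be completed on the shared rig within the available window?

No

Running back to back, the jobs need 35 + 19 + 59 = 113 minutes on the shared rig.
Since 113 > 105, they cannot all fit.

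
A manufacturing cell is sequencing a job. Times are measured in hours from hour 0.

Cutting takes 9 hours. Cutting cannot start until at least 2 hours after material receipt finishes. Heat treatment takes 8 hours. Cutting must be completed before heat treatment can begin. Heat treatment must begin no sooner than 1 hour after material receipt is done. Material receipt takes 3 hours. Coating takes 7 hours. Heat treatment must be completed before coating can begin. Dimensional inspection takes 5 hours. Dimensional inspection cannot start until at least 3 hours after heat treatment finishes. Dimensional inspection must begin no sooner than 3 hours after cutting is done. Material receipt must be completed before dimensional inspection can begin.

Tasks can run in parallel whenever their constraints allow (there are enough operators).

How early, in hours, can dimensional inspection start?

Material receipt can start immediately at hour 0; it finishes at hour 3.
Cutting cannot begin until material receipt (finishes hour 3, plus 2-hour gap → hour 5). It runs from hour 5 to 5 + 9 = hour 14.
Heat treatment needs all of cutting (finishes hour 14); material receipt (finishes hour 3, plus 1-hour gap → hour 4). That puts its earliest start at hour 14; it finishes at 14 + 8 = hour 22.
Dimensional inspection waits on heat treatment (finishes hour 22, plus 3-hour gap → hour 25); cutting (finishes hour 14, plus 3-hour gap → hour 17); material receipt (finishes hour 3). The latest of these is hour 25, which is the earliest dimensional inspection can start.

25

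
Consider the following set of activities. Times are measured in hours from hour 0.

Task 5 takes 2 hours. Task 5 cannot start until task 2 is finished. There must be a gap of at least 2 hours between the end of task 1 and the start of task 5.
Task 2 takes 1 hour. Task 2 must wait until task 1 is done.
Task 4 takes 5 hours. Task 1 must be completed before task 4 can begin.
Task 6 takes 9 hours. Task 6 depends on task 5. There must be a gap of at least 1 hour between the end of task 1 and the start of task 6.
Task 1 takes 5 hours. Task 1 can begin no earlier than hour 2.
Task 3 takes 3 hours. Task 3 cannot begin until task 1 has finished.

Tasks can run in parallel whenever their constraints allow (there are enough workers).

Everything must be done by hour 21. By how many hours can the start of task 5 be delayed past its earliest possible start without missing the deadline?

1

Task 1 cannot begin until its own release at hour 2. It runs from hour 2 to 2 + 5 = hour 7.
Task 2 waits on task 1 (finishes hour 7), so it starts at hour 7 and finishes at 7 + 1 = hour 8.
Task 5 needs all of task 2 (finishes hour 8); task 1 (finishes hour 7, plus 2-hour gap → hour 9). That puts its earliest start at hour 9; it finishes at 9 + 2 = hour 11.

Working backward from the deadline:
Nothing follows task 6; the deadline of hour 21 is its only limit. It must start by 21 − 9 = hour 12.
Task 5 feeds into task 6 (must start by hour 12); so task 5 must finish by hour 12 and therefore start by hour 10.
So task 5 can start as early as hour 9 and as late as hour 10, giving 10 − 9 = 1 hour of slack.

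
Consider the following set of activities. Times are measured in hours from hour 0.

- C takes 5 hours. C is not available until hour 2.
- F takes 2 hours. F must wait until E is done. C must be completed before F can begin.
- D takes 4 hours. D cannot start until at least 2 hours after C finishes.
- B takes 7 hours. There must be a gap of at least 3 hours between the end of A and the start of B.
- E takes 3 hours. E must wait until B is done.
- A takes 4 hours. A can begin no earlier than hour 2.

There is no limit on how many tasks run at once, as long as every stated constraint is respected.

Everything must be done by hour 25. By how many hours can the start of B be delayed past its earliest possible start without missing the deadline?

4

A waits on its own release at hour 2, so it starts at hour 2 and finishes at 2 + 4 = hour 6.
B waits on A (finishes hour 6, plus 3-hour gap → hour 9), so it starts at hour 9 and finishes at 9 + 7 = hour 16.

Working backward from the deadline:
To finish by hour 25, F (duration 2) must start no later than hour 23.
Since F (must start by hour 23) depends on it, E must finish by hour 23. Backing off its 3-hour duration gives a latest start of hour 20.
B feeds into E (must start by hour 20); so B must finish by hour 20 and therefore start by hour 13.
So B can start as early as hour 9 and as late as hour 13, giving 13 − 9 = 4 hours of slack.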